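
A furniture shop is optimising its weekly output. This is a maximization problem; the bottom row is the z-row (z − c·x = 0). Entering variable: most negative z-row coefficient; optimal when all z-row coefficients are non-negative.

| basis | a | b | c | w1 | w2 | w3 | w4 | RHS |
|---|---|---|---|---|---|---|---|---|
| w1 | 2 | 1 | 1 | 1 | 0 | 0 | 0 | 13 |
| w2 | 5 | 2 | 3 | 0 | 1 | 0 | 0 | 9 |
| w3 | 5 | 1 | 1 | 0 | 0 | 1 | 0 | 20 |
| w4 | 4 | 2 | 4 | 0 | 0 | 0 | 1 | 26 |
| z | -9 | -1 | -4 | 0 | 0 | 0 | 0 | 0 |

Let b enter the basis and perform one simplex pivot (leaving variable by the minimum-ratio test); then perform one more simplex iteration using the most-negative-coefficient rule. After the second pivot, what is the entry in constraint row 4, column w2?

-4/5

Ratio test on column b — row 1: 13/1 = 13; row 2: 9/2 = 9/2; row 3: 20/1 = 20; row 4: 26/2 = 13. Minimum is 9/2 at row 2 (w2 leaves); pivot element 2.
Divide row 2 by 2; eliminate column b from the other rows.
Second iteration: most negative z-row entry is -13/2 in column a, so a enters.
Ratio test on column a — row 1: entry -1/2 ≤ 0; row 2: (9/2)/(5/2) = 9/5; row 3: (31/2)/(5/2) = 31/5; row 4: entry -1 ≤ 0. Minimum is 9/5 at row 2 (b leaves); pivot element 5/2.
Divide row 2 by 5/2; eliminate column a from the other rows.
After both pivots, the entry at constraint row 4, column w2 is -4/5.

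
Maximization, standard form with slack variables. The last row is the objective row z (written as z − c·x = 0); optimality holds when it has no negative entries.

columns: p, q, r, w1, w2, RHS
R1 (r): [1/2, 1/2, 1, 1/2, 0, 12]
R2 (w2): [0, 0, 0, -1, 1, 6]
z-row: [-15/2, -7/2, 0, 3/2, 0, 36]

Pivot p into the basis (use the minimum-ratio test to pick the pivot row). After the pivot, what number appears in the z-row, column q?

Ratio test on column p — row 1: 12/(1/2) = 24; row 2: entry 0 ≤ 0. Minimum is 24 at row 1 (r leaves); pivot element 1/2.
Divide row 1 by 1/2; eliminate column p from the other rows.
z-row update in column q: -7/2 − (-15/2)·1 = 4.

4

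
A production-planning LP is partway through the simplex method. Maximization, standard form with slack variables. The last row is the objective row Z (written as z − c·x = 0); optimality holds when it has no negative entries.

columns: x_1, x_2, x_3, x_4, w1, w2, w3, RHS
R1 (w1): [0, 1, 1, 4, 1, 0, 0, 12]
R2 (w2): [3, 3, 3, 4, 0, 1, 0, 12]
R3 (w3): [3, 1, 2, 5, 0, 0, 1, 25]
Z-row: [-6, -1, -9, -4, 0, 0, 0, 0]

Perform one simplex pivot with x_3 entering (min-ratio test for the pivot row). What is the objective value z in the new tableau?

36

Ratio test on column x_3 — row 1: 12/1 = 12; row 2: 12/3 = 4; row 3: 25/2 = 25/2. Minimum is 4 at row 2 (w2 leaves); pivot element 3.
Pivot on row 2; the Z-row RHS becomes 0 − (-9)·4 = 36.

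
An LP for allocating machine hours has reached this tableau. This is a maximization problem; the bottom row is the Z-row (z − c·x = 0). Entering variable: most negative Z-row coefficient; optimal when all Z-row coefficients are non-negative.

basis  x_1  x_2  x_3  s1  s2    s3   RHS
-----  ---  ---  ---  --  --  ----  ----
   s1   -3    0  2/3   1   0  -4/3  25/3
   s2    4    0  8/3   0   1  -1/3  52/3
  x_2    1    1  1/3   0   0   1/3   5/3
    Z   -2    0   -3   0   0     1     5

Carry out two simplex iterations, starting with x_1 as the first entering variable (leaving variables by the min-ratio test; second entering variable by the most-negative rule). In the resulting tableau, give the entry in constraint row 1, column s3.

-2

Ratio test on column x_1 — row 1: entry -3 ≤ 0; row 2: (52/3)/4 = 13/3; row 3: (5/3)/1 = 5/3. Minimum is 5/3 at row 3 (x_2 leaves); pivot element 1.
Divide row 3 by 1; eliminate column x_1 from the other rows.
Second iteration: most negative Z-row entry is -7/3 in column x_3, so x_3 enters.
Ratio test on column x_3 — row 1: (40/3)/(5/3) = 8; row 2: (32/3)/(4/3) = 8; row 3: (5/3)/(1/3) = 5. Minimum is 5 at row 3 (x_1 leaves); pivot element 1/3.
Divide row 3 by 1/3; eliminate column x_3 from the other rows.
After both pivots, the entry at constraint row 1, column s3 is -2.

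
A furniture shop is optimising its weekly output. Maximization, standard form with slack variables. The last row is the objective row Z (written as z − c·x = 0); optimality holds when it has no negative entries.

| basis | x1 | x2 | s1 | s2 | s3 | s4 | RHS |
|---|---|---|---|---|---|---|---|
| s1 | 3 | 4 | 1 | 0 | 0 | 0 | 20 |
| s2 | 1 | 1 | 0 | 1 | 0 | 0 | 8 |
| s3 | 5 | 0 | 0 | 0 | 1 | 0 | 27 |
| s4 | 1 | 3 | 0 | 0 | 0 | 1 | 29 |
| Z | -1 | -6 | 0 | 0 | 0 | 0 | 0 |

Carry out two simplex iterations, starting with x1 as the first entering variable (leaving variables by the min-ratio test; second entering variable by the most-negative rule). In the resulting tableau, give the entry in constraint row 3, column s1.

0

Ratio test on column x1 — row 1: 20/3 = 20/3; row 2: 8/1 = 8; row 3: 27/5 = 27/5; row 4: 29/1 = 29. Minimum is 27/5 at row 3 (s3 leaves); pivot element 5.
Divide row 3 by 5; eliminate column x1 from the other rows.
Second iteration: most negative Z-row entry is -6 in column x2, so x2 enters.
Ratio test on column x2 — row 1: (19/5)/4 = 19/20; row 2: (13/5)/1 = 13/5; row 3: entry 0 ≤ 0; row 4: (118/5)/3 = 118/15. Minimum is 19/20 at row 1 (s1 leaves); pivot element 4.
Divide row 1 by 4; eliminate column x2 from the other rows.
After both pivots, the entry at constraint row 3, column s1 is 0.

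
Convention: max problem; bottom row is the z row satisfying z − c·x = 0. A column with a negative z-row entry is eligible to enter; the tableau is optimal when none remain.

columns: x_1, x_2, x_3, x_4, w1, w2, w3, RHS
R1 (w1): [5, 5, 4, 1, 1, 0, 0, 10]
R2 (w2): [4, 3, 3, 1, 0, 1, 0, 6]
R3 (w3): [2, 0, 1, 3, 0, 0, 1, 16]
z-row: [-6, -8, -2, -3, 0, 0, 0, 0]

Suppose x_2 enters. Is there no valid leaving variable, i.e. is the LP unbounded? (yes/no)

no

Column x_2 has positive entries in row(s) 1, 2, so the ratio test bounds it — not unbounded.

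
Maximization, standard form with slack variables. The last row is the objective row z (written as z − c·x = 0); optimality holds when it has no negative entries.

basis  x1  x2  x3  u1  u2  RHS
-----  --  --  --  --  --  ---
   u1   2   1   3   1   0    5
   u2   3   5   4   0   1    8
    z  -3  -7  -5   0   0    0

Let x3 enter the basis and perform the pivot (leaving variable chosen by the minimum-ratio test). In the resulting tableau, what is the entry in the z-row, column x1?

Ratio test on column x3 — row 1: 5/3 = 5/3; row 2: 8/4 = 2. Minimum is 5/3 at row 1 (u1 leaves); pivot element 3.
Divide row 1 by 3; eliminate column x3 from the other rows.
z-row update in column x1: -3 − (-5)·(2/3) = 1/3.

1/3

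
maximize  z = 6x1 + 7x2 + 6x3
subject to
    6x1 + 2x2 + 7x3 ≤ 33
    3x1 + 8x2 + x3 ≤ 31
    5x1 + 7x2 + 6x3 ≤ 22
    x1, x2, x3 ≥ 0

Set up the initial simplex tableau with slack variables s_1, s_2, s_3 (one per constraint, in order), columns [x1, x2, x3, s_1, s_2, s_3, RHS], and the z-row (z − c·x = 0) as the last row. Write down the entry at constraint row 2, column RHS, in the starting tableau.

The RHS of constraint 2 is b_2 = 31.

31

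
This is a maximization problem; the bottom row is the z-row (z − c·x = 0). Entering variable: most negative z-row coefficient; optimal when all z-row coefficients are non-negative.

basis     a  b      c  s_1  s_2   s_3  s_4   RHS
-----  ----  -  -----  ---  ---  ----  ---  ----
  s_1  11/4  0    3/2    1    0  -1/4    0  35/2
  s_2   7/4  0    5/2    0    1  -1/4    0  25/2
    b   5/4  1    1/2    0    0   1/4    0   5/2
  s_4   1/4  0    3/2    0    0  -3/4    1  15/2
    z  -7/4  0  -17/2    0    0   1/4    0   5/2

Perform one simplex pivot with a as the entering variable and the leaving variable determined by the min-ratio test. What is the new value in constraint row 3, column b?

Ratio test on column a — row 1: (35/2)/(11/4) = 70/11; row 2: (25/2)/(7/4) = 50/7; row 3: (5/2)/(5/4) = 2; row 4: (15/2)/(1/4) = 30. Minimum is 2 at row 3 (b leaves); pivot element 5/4.
Divide row 3 by 5/4; eliminate column a from the other rows.
In the new row 3, the b entry is the old entry divided by the pivot: 1/(5/4) = 4/5.

4/5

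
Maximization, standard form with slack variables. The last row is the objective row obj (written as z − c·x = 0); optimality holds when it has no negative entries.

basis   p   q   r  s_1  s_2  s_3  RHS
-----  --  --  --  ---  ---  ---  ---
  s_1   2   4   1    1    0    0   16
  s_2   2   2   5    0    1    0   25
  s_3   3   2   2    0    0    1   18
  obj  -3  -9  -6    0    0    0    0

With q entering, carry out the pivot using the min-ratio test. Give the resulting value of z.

36

Ratio test on column q — row 1: 16/4 = 4; row 2: 25/2 = 25/2; row 3: 18/2 = 9. Minimum is 4 at row 1 (s_1 leaves); pivot element 4.
Pivot on row 1; the obj-row RHS becomes 0 − (-9)·4 = 36.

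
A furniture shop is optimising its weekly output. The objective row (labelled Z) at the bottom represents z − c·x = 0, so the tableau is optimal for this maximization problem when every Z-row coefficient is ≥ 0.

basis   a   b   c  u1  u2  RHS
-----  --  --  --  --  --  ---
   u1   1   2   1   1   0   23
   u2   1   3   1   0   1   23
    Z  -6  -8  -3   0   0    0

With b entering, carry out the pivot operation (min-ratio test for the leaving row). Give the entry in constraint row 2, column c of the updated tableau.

Ratio test on column b — row 1: 23/2 = 23/2; row 2: 23/3 = 23/3. Minimum is 23/3 at row 2 (u2 leaves); pivot element 3.
Divide row 2 by 3; eliminate column b from the other rows.
In the new row 2, the c entry is the old entry divided by the pivot: 1/3 = 1/3.

1/3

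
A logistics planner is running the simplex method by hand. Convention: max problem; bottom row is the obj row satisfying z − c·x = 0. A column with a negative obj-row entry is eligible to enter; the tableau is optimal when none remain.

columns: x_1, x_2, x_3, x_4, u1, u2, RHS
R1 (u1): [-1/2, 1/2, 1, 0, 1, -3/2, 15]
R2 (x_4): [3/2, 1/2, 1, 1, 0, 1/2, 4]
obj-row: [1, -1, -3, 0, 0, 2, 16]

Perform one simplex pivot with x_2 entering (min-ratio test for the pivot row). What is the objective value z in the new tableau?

Ratio test on column x_2 — row 1: 15/(1/2) = 30; row 2: 4/(1/2) = 8. Minimum is 8 at row 2 (x_4 leaves); pivot element 1/2.
Pivot on row 2; the obj-row RHS becomes 16 − (-1)·8 = 24.

24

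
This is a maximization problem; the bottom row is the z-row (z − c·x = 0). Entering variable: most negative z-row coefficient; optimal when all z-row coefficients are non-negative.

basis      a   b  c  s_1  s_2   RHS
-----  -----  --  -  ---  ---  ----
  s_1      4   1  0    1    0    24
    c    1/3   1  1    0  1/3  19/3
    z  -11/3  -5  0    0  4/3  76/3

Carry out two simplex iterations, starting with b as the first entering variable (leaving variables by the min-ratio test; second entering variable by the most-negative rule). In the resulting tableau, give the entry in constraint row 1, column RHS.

Ratio test on column b — row 1: 24/1 = 24; row 2: (19/3)/1 = 19/3. Minimum is 19/3 at row 2 (c leaves); pivot element 1.
Divide row 2 by 1; eliminate column b from the other rows.
Second iteration: most negative z-row entry is -2 in column a, so a enters.
Ratio test on column a — row 1: (53/3)/(11/3) = 53/11; row 2: (19/3)/(1/3) = 19. Minimum is 53/11 at row 1 (s_1 leaves); pivot element 11/3.
Divide row 1 by 11/3; eliminate column a from the other rows.
After both pivots, the entry at constraint row 1, column RHS is 53/11.

53/11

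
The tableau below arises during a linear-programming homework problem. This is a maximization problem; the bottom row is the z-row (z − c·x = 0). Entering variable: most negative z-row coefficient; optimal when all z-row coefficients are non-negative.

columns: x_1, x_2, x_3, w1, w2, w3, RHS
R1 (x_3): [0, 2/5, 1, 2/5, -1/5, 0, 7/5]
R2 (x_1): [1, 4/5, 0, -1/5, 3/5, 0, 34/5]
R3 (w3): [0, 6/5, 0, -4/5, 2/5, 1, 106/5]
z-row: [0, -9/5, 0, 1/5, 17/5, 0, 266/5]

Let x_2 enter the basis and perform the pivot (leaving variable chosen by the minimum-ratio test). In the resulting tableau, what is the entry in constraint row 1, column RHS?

Ratio test on column x_2 — row 1: (7/5)/(2/5) = 7/2; row 2: (34/5)/(4/5) = 17/2; row 3: (106/5)/(6/5) = 53/3. Minimum is 7/2 at row 1 (x_3 leaves); pivot element 2/5.
Divide row 1 by 2/5; eliminate column x_2 from the other rows.
In the new row 1, the RHS entry is the old entry divided by the pivot: (7/5)/(2/5) = 7/2.

7/2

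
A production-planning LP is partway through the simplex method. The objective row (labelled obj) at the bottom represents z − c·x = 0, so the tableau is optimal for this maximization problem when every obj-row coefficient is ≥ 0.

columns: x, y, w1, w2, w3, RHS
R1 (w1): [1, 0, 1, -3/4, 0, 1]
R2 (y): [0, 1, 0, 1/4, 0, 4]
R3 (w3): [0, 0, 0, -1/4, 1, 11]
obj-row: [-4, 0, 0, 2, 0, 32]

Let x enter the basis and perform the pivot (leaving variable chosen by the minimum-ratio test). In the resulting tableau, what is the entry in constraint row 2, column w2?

1/4

Ratio test on column x — row 1: 1/1 = 1; row 2: entry 0 ≤ 0; row 3: entry 0 ≤ 0. Minimum is 1 at row 1 (w1 leaves); pivot element 1.
Divide row 1 by 1; eliminate column x from the other rows.
Row 2 update in column w2: 1/4 − 0·(-3/4) = 1/4.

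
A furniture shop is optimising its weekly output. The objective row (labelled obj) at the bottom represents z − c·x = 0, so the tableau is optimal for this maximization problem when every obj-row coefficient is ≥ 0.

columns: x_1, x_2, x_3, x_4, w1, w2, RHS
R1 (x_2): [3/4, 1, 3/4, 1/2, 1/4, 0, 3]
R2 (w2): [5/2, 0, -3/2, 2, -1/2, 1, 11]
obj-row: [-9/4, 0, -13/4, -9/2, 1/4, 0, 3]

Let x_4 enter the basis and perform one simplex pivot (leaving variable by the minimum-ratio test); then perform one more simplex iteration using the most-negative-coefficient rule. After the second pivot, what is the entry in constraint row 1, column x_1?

1/9

Ratio test on column x_4 — row 1: 3/(1/2) = 6; row 2: 11/2 = 11/2. Minimum is 11/2 at row 2 (w2 leaves); pivot element 2.
Divide row 2 by 2; eliminate column x_4 from the other rows.
Second iteration: most negative obj-row entry is -53/8 in column x_3, so x_3 enters.
Ratio test on column x_3 — row 1: (1/4)/(9/8) = 2/9; row 2: entry -3/4 ≤ 0. Minimum is 2/9 at row 1 (x_2 leaves); pivot element 9/8.
Divide row 1 by 9/8; eliminate column x_3 from the other rows.
After both pivots, the entry at constraint row 1, column x_1 is 1/9.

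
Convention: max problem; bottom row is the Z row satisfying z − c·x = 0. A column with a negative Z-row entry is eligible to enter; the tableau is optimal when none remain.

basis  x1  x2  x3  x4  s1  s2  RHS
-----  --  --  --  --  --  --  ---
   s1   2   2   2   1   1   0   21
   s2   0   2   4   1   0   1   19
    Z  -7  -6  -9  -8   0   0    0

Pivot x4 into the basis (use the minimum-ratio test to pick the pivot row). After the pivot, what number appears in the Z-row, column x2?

10

Ratio test on column x4 — row 1: 21/1 = 21; row 2: 19/1 = 19. Minimum is 19 at row 2 (s2 leaves); pivot element 1.
Divide row 2 by 1; eliminate column x4 from the other rows.
Z-row update in column x2: -6 − (-8)·2 = 10.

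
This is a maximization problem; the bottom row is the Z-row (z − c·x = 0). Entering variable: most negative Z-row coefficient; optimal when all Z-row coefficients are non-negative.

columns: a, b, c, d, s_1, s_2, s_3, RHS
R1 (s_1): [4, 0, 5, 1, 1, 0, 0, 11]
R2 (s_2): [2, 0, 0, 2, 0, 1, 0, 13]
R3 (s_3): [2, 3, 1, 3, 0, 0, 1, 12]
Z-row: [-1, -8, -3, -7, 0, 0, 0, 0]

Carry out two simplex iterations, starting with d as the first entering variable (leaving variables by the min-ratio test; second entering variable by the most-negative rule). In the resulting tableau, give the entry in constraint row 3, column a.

2/3

Ratio test on column d — row 1: 11/1 = 11; row 2: 13/2 = 13/2; row 3: 12/3 = 4. Minimum is 4 at row 3 (s_3 leaves); pivot element 3.
Divide row 3 by 3; eliminate column d from the other rows.
Second iteration: most negative Z-row entry is -1 in column b, so b enters.
Ratio test on column b — row 1: entry -1 ≤ 0; row 2: entry -2 ≤ 0; row 3: 4/1 = 4. Minimum is 4 at row 3 (d leaves); pivot element 1.
Divide row 3 by 1; eliminate column b from the other rows.
After both pivots, the entry at constraint row 3, column a is 2/3.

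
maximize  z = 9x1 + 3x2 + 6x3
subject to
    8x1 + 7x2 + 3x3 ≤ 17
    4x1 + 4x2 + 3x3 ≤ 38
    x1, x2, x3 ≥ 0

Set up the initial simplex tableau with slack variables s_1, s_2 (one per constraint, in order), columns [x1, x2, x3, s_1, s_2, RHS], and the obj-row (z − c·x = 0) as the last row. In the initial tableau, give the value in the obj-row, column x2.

-3

The obj-row carries the negated objective coefficients: the x2 entry is -3.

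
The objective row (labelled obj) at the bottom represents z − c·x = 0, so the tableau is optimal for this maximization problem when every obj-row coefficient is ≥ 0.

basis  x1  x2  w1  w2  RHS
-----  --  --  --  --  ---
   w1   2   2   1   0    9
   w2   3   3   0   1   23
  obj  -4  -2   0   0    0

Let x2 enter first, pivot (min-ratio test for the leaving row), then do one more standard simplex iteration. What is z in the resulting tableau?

Ratio test on column x2 — row 1: 9/2 = 9/2; row 2: 23/3 = 23/3. Minimum is 9/2 at row 1 (w1 leaves); pivot element 2.
Pivot on row 1; the obj-row RHS becomes 0 − (-2)·(9/2) = 9.
Next entering variable (most negative obj-row entry -2): x1.
Ratio test on column x1 — row 1: (9/2)/1 = 9/2; row 2: entry 0 ≤ 0. Minimum is 9/2 at row 1 (x2 leaves); pivot element 1.
After the second pivot the obj-row RHS is 9 − (-2)·(9/2) = 18.

18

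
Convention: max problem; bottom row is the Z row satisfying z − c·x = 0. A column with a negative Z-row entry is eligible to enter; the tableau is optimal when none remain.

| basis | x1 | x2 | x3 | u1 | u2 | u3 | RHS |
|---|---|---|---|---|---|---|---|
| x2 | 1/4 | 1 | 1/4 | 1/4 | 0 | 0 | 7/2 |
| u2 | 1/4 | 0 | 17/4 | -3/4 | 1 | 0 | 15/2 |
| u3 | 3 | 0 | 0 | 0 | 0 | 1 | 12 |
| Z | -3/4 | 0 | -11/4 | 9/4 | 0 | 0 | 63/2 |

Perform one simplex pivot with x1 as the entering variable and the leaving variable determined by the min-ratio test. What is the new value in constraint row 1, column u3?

-1/12

Ratio test on column x1 — row 1: (7/2)/(1/4) = 14; row 2: (15/2)/(1/4) = 30; row 3: 12/3 = 4. Minimum is 4 at row 3 (u3 leaves); pivot element 3.
Divide row 3 by 3; eliminate column x1 from the other rows.
Row 1 update in column u3: 0 − (1/4)·(1/3) = -1/12.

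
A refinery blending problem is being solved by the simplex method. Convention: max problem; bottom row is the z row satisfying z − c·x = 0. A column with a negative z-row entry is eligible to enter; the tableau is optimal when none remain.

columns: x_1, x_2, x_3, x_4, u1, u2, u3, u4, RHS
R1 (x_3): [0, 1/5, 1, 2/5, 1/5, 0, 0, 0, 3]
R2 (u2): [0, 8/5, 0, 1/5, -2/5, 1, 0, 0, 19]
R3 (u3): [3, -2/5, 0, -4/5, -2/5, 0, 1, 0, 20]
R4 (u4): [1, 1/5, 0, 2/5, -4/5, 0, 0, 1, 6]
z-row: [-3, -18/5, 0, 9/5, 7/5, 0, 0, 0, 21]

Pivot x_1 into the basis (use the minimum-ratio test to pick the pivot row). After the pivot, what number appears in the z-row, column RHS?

Ratio test on column x_1 — row 1: entry 0 ≤ 0; row 2: entry 0 ≤ 0; row 3: 20/3 = 20/3; row 4: 6/1 = 6. Minimum is 6 at row 4 (u4 leaves); pivot element 1.
Divide row 4 by 1; eliminate column x_1 from the other rows.
z-row update in column RHS: 21 − (-3)·6 = 39.

39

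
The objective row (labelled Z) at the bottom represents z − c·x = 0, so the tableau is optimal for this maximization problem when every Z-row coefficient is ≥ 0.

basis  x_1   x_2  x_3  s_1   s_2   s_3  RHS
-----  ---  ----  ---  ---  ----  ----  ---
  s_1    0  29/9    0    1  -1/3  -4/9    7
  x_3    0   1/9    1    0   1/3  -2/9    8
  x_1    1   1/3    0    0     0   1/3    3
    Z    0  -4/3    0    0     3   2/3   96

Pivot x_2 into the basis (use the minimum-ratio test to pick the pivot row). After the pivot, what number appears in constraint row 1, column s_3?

Ratio test on column x_2 — row 1: 7/(29/9) = 63/29; row 2: 8/(1/9) = 72; row 3: 3/(1/3) = 9. Minimum is 63/29 at row 1 (s_1 leaves); pivot element 29/9.
Divide row 1 by 29/9; eliminate column x_2 from the other rows.
In the new row 1, the s_3 entry is the old entry divided by the pivot: (-4/9)/(29/9) = -4/29.

-4/29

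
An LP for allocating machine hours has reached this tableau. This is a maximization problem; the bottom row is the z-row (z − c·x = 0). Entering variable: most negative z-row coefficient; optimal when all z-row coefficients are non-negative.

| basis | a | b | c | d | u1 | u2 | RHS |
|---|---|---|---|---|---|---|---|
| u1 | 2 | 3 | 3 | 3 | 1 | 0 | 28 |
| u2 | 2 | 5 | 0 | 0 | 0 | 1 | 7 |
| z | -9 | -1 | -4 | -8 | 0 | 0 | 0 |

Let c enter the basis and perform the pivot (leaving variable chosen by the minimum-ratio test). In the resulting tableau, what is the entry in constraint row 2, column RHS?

7

Ratio test on column c — row 1: 28/3 = 28/3; row 2: entry 0 ≤ 0. Minimum is 28/3 at row 1 (u1 leaves); pivot element 3.
Divide row 1 by 3; eliminate column c from the other rows.
Row 2 update in column RHS: 7 − 0·(28/3) = 7.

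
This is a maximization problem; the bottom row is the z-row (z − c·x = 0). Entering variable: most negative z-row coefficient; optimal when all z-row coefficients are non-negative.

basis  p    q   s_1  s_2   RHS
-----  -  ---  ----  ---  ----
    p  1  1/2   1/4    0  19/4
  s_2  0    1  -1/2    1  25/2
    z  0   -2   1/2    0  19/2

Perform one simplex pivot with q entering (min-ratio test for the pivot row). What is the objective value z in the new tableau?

57/2

Ratio test on column q — row 1: (19/4)/(1/2) = 19/2; row 2: (25/2)/1 = 25/2. Minimum is 19/2 at row 1 (p leaves); pivot element 1/2.
Pivot on row 1; the z-row RHS becomes 19/2 − (-2)·(19/2) = 57/2.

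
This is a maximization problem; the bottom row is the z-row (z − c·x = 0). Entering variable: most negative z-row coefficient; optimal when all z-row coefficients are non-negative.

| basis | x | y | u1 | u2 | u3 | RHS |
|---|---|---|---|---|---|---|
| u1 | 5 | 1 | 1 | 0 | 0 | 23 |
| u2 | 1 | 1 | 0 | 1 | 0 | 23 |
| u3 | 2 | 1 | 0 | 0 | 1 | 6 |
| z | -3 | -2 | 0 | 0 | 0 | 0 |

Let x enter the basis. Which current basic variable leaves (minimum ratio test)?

Column x entries and ratios — u1: 23/5 = 23/5; u2: 23/1 = 23; u3: 6/2 = 3.
Smallest ratio is 3 in the row of u3, so u3 leaves.

u3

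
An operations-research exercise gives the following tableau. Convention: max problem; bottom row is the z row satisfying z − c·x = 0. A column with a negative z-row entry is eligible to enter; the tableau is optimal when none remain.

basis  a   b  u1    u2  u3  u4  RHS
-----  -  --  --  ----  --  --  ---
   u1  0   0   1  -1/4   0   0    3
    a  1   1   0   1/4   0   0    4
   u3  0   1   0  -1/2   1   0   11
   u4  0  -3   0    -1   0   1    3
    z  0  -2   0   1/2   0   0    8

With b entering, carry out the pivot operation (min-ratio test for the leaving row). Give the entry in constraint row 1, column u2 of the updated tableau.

-1/4

Ratio test on column b — row 1: entry 0 ≤ 0; row 2: 4/1 = 4; row 3: 11/1 = 11; row 4: entry -3 ≤ 0. Minimum is 4 at row 2 (a leaves); pivot element 1.
Divide row 2 by 1; eliminate column b from the other rows.
Row 1 update in column u2: -1/4 − 0·(1/4) = -1/4.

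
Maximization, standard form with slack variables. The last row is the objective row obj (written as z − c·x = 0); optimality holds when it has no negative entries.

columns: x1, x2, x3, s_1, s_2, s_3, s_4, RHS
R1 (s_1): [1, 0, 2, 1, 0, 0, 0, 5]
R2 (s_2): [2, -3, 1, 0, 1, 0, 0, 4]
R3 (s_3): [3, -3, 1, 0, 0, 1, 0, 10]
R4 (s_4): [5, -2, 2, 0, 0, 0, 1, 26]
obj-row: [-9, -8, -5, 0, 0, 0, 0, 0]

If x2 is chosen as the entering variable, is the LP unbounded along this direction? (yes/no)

Every constraint-row entry in column x2 is ≤ 0, so increasing x2 is unbounded.

yes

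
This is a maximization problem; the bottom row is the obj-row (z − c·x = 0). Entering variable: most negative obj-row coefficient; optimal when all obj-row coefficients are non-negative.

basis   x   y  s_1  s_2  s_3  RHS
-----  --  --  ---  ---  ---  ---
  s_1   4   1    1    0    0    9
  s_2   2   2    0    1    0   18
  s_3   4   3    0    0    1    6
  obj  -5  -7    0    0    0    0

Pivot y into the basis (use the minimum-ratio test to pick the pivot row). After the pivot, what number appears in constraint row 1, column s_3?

-1/3

Ratio test on column y — row 1: 9/1 = 9; row 2: 18/2 = 9; row 3: 6/3 = 2. Minimum is 2 at row 3 (s_3 leaves); pivot element 3.
Divide row 3 by 3; eliminate column y from the other rows.
Row 1 update in column s_3: 0 − 1·(1/3) = -1/3.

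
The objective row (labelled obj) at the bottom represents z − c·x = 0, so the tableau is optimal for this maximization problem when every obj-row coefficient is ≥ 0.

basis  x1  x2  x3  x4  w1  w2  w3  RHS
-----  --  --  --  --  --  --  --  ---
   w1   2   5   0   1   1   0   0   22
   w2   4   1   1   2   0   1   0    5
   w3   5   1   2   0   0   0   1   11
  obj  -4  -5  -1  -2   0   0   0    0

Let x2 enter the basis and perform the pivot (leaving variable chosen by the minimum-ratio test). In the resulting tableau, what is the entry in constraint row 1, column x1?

2/5

Ratio test on column x2 — row 1: 22/5 = 22/5; row 2: 5/1 = 5; row 3: 11/1 = 11. Minimum is 22/5 at row 1 (w1 leaves); pivot element 5.
Divide row 1 by 5; eliminate column x2 from the other rows.
In the new row 1, the x1 entry is the old entry divided by the pivot: 2/5 = 2/5.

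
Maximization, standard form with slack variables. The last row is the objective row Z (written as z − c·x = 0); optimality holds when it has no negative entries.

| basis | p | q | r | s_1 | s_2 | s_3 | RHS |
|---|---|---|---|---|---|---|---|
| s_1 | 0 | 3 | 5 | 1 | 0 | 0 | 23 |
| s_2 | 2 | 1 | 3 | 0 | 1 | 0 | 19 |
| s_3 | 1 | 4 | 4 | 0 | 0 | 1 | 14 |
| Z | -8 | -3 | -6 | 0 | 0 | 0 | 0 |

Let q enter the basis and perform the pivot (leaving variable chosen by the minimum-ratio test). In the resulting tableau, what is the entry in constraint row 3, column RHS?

Ratio test on column q — row 1: 23/3 = 23/3; row 2: 19/1 = 19; row 3: 14/4 = 7/2. Minimum is 7/2 at row 3 (s_3 leaves); pivot element 4.
Divide row 3 by 4; eliminate column q from the other rows.
In the new row 3, the RHS entry is the old entry divided by the pivot: 14/4 = 7/2.

7/2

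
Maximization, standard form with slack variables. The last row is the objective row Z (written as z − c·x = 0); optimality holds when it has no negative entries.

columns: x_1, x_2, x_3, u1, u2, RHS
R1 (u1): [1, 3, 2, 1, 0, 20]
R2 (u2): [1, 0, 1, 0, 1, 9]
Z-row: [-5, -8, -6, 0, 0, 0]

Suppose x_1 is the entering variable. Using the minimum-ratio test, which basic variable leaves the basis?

u2

Column x_1 entries and ratios — u1: 20/1 = 20; u2: 9/1 = 9.
Smallest ratio is 9 in the row of u2, so u2 leaves.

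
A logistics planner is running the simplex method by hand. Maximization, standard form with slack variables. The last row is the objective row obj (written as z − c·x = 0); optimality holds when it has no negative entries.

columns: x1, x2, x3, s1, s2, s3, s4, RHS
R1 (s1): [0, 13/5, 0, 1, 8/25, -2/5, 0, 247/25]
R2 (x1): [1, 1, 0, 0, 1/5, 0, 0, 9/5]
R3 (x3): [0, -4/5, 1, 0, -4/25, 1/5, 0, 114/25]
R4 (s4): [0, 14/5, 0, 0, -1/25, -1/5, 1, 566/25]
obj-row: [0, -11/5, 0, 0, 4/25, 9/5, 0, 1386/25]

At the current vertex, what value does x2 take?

x2 is not in the basis, so in the current basic feasible solution x2 = 0.

0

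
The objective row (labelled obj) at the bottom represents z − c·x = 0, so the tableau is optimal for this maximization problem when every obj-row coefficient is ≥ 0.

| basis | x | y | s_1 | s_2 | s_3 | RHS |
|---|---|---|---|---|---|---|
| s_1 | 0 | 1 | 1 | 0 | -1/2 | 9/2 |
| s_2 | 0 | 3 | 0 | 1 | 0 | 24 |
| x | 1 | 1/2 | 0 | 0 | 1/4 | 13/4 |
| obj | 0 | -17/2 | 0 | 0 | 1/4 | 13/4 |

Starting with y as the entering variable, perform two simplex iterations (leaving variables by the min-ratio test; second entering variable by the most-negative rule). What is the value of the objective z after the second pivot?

Ratio test on column y — row 1: (9/2)/1 = 9/2; row 2: 24/3 = 8; row 3: (13/4)/(1/2) = 13/2. Minimum is 9/2 at row 1 (s_1 leaves); pivot element 1.
Pivot on row 1; the obj-row RHS becomes 13/4 − (-17/2)·(9/2) = 83/2.
Next entering variable (most negative obj-row entry -4): s_3.
Ratio test on column s_3 — row 1: entry -1/2 ≤ 0; row 2: (21/2)/(3/2) = 7; row 3: 1/(1/2) = 2. Minimum is 2 at row 3 (x leaves); pivot element 1/2.
After the second pivot the obj-row RHS is 83/2 − (-4)·2 = 99/2.

99/2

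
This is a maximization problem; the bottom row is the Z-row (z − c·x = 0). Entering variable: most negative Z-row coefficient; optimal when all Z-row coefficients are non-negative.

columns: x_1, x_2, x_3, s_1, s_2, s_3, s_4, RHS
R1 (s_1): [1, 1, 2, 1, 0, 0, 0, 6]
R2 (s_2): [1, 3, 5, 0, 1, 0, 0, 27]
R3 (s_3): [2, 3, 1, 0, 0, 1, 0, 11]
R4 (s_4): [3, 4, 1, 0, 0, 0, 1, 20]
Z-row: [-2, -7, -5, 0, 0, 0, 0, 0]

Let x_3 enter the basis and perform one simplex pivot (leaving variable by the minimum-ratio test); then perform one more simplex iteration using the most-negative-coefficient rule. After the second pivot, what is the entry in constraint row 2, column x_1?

-9/5

Ratio test on column x_3 — row 1: 6/2 = 3; row 2: 27/5 = 27/5; row 3: 11/1 = 11; row 4: 20/1 = 20. Minimum is 3 at row 1 (s_1 leaves); pivot element 2.
Divide row 1 by 2; eliminate column x_3 from the other rows.
Second iteration: most negative Z-row entry is -9/2 in column x_2, so x_2 enters.
Ratio test on column x_2 — row 1: 3/(1/2) = 6; row 2: 12/(1/2) = 24; row 3: 8/(5/2) = 16/5; row 4: 17/(7/2) = 34/7. Minimum is 16/5 at row 3 (s_3 leaves); pivot element 5/2.
Divide row 3 by 5/2; eliminate column x_2 from the other rows.
After both pivots, the entry at constraint row 2, column x_1 is -9/5.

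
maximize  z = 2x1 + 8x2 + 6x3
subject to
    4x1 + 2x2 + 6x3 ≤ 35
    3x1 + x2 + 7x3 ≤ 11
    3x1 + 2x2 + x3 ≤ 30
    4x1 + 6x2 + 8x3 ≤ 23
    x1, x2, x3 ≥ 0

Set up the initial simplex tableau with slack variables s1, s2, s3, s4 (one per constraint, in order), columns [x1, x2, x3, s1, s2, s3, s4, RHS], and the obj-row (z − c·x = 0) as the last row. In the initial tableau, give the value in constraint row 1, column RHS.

The RHS of constraint 1 is b_1 = 35.

35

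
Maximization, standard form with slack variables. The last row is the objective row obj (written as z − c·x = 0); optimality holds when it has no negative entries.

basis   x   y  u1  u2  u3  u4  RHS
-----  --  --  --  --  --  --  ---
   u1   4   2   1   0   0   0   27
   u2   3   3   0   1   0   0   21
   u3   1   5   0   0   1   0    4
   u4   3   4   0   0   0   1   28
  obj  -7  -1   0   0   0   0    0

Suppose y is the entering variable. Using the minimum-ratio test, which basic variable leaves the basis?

u3

Column y entries and ratios — u1: 27/2 = 27/2; u2: 21/3 = 7; u3: 4/5 = 4/5; u4: 28/4 = 7.
Smallest ratio is 4/5 in the row of u3, so u3 leaves.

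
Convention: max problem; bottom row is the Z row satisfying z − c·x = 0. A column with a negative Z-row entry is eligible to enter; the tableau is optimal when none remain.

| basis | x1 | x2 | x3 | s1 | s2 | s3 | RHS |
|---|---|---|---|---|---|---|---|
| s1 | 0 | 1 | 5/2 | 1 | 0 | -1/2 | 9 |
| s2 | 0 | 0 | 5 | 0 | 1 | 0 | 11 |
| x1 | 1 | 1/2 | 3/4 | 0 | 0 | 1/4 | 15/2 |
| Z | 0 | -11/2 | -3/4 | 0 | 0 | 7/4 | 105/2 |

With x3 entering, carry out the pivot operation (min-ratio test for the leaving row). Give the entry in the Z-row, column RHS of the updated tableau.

1083/20

Ratio test on column x3 — row 1: 9/(5/2) = 18/5; row 2: 11/5 = 11/5; row 3: (15/2)/(3/4) = 10. Minimum is 11/5 at row 2 (s2 leaves); pivot element 5.
Divide row 2 by 5; eliminate column x3 from the other rows.
Z-row update in column RHS: 105/2 − (-3/4)·(11/5) = 1083/20.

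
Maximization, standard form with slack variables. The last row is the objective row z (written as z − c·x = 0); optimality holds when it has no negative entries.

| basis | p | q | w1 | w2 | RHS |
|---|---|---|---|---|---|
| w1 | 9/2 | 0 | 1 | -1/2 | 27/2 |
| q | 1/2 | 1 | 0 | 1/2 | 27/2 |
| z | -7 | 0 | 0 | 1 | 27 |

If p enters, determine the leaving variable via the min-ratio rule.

Column p entries and ratios — w1: (27/2)/(9/2) = 3; q: (27/2)/(1/2) = 27.
Smallest ratio is 3 in the row of w1, so w1 leaves.

w1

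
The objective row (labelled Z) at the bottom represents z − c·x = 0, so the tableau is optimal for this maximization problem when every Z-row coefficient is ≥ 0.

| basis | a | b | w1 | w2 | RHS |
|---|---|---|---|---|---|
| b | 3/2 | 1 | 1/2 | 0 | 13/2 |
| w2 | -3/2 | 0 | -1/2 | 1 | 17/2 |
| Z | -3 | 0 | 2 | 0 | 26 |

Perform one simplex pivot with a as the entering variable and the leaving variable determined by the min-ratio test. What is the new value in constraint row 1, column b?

Ratio test on column a — row 1: (13/2)/(3/2) = 13/3; row 2: entry -3/2 ≤ 0. Minimum is 13/3 at row 1 (b leaves); pivot element 3/2.
Divide row 1 by 3/2; eliminate column a from the other rows.
In the new row 1, the b entry is the old entry divided by the pivot: 1/(3/2) = 2/3.

2/3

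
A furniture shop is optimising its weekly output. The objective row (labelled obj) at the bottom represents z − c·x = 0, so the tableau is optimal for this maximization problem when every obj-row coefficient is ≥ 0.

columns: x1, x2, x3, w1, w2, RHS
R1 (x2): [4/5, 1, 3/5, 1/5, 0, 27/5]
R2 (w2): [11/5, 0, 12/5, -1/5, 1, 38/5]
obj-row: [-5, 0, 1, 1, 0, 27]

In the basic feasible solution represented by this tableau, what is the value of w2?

w2 is basic (row 2); its value is the RHS of that row, 38/5.

38/5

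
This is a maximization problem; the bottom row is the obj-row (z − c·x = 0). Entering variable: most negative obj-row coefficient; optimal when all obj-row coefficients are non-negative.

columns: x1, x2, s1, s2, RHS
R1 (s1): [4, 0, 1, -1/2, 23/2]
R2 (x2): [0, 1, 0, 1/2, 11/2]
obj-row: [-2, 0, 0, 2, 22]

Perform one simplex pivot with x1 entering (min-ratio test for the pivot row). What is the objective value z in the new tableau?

111/4

Ratio test on column x1 — row 1: (23/2)/4 = 23/8; row 2: entry 0 ≤ 0. Minimum is 23/8 at row 1 (s1 leaves); pivot element 4.
Pivot on row 1; the obj-row RHS becomes 22 − (-2)·(23/8) = 111/4.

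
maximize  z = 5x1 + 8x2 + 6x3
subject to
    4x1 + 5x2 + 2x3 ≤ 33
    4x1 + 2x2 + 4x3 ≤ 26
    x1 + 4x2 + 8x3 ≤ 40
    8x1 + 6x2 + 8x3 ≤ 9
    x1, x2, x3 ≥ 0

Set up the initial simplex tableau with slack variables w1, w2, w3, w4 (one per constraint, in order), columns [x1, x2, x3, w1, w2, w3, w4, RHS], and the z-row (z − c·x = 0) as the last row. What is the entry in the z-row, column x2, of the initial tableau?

The z-row carries the negated objective coefficients: the x2 entry is -8.

-8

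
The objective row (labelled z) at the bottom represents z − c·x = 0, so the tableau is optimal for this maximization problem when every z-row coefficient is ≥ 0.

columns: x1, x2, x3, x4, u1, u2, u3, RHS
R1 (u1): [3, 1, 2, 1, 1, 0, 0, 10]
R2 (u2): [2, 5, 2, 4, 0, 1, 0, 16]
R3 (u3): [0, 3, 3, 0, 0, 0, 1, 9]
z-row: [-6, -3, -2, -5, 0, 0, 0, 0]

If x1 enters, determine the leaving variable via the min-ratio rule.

Column x1 entries and ratios — u1: 10/3 = 10/3; u2: 16/2 = 8; u3: 0 ≤ 0, skip.
Smallest ratio is 10/3 in the row of u1, so u1 leaves.

u1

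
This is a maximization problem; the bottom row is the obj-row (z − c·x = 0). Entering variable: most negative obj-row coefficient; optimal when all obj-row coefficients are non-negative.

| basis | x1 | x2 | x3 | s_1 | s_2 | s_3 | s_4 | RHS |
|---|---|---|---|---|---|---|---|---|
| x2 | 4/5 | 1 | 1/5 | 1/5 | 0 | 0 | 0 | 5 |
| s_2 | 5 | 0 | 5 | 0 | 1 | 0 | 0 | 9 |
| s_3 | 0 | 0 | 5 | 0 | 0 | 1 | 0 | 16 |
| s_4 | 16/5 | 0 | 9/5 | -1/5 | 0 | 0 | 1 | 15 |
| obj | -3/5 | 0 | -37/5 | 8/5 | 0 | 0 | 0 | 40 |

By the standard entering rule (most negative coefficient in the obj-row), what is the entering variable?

x3

Negative obj-row entries: x1: -3/5, x3: -37/5.
The most negative is -37/5 in column x3, so x3 enters.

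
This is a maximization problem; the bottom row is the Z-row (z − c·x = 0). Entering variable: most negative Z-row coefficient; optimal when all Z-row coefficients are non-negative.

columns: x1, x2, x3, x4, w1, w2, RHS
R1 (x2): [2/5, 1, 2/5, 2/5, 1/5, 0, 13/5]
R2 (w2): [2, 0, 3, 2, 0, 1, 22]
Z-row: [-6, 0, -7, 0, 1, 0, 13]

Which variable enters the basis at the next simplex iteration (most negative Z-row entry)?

Negative Z-row entries: x1: -6, x3: -7.
The most negative is -7 in column x3, so x3 enters.

x3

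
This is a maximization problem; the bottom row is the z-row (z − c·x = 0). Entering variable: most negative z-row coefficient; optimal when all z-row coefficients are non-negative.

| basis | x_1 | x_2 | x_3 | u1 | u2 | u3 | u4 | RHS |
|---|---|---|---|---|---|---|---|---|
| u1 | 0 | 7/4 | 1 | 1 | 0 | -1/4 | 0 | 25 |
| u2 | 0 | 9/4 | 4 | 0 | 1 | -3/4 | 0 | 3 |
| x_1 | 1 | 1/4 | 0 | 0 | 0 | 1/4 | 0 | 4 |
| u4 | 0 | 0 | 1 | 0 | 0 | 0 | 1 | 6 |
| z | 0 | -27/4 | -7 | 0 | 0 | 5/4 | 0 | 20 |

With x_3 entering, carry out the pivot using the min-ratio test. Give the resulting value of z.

101/4

Ratio test on column x_3 — row 1: 25/1 = 25; row 2: 3/4 = 3/4; row 3: entry 0 ≤ 0; row 4: 6/1 = 6. Minimum is 3/4 at row 2 (u2 leaves); pivot element 4.
Pivot on row 2; the z-row RHS becomes 20 − (-7)·(3/4) = 101/4.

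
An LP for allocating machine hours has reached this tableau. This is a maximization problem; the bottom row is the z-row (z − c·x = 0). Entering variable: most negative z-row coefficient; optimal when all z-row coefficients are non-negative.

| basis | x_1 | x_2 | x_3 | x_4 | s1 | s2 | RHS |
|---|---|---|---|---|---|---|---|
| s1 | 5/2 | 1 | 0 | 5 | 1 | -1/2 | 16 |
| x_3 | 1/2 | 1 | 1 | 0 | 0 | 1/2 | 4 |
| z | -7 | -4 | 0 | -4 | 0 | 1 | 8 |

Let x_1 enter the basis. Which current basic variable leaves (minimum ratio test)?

Column x_1 entries and ratios — s1: 16/(5/2) = 32/5; x_3: 4/(1/2) = 8.
Smallest ratio is 32/5 in the row of s1, so s1 leaves.

s1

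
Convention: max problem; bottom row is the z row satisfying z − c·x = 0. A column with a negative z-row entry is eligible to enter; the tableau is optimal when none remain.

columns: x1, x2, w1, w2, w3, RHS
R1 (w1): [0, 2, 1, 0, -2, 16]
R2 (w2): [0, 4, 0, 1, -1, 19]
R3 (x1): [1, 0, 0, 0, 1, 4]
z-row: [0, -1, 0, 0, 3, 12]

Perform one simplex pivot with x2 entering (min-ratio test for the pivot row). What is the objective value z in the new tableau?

Ratio test on column x2 — row 1: 16/2 = 8; row 2: 19/4 = 19/4; row 3: entry 0 ≤ 0. Minimum is 19/4 at row 2 (w2 leaves); pivot element 4.
Pivot on row 2; the z-row RHS becomes 12 − (-1)·(19/4) = 67/4.

67/4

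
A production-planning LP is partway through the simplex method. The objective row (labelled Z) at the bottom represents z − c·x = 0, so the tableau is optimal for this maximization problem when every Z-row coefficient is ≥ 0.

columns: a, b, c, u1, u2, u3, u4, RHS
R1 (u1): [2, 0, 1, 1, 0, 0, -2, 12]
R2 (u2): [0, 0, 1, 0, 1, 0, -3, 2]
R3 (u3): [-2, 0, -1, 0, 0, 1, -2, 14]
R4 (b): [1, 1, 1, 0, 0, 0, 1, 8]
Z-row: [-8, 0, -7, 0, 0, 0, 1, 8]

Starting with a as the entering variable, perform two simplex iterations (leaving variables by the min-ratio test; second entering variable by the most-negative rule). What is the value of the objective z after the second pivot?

Ratio test on column a — row 1: 12/2 = 6; row 2: entry 0 ≤ 0; row 3: entry -2 ≤ 0; row 4: 8/1 = 8. Minimum is 6 at row 1 (u1 leaves); pivot element 2.
Pivot on row 1; the Z-row RHS becomes 8 − (-8)·6 = 56.
Next entering variable (most negative Z-row entry -7): u4.
Ratio test on column u4 — row 1: entry -1 ≤ 0; row 2: entry -3 ≤ 0; row 3: entry -4 ≤ 0; row 4: 2/2 = 1. Minimum is 1 at row 4 (b leaves); pivot element 2.
After the second pivot the Z-row RHS is 56 − (-7)·1 = 63.

63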